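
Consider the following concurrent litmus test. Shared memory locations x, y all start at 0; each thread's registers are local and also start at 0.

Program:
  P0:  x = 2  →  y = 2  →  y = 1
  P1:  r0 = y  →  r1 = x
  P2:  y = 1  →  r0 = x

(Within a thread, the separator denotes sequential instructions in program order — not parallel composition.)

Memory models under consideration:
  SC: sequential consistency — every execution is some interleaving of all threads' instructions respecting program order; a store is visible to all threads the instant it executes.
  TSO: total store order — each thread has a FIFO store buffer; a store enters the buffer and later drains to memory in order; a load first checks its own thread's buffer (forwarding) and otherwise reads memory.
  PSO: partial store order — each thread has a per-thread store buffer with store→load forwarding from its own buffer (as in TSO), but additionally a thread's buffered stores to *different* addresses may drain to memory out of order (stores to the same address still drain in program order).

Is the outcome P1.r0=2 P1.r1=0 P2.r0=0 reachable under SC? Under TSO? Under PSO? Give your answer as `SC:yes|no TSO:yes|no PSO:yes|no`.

outcome vector order: (P1.r0,P1.r1,P2.r0)
SC (10): <0 0 0> <0 0 2> <0 2 0> <0 2 2> <1 0 0> <1 0 2> <1 2 0> <1 2 2> <2 2 0> <2 2 2>
TSO (10): <0 0 0> <0 0 2> <0 2 0> <0 2 2> <1 0 0> <1 0 2> <1 2 0> <1 2 2> <2 2 0> <2 2 2>
PSO (12): <0 0 0> <0 0 2> <0 2 0> <0 2 2> <1 0 0> <1 0 2> <1 2 0> <1 2 2> <2 0 0> <2 0 2> <2 2 0> <2 2 2>
target <2 0 0> ∈ {PSO}

SC:no TSO:no PSO:yes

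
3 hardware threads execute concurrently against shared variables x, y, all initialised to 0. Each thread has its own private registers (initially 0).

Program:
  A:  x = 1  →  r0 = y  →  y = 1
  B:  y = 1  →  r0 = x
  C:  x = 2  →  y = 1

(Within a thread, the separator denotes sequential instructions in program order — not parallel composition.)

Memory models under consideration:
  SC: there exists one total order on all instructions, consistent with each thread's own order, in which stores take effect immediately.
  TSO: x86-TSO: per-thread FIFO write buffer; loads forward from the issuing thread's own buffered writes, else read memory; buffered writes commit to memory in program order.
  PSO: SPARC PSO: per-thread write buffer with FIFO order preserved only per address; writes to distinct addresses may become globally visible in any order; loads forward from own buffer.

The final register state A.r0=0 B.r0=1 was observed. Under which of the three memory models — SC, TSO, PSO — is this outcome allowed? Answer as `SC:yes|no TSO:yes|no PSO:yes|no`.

outcome vector order: (A.r0,B.r0)
under SC → (0,1) (0,2) (1,0) (1,1) (1,2)
under TSO → (0,0) (0,1) (0,2) (1,0) (1,1) (1,2)
under PSO → (0,0) (0,1) (0,2) (1,0) (1,1) (1,2)
target (0,1) ∈ {SC,TSO,PSO}

SC:yes TSO:yes PSO:yes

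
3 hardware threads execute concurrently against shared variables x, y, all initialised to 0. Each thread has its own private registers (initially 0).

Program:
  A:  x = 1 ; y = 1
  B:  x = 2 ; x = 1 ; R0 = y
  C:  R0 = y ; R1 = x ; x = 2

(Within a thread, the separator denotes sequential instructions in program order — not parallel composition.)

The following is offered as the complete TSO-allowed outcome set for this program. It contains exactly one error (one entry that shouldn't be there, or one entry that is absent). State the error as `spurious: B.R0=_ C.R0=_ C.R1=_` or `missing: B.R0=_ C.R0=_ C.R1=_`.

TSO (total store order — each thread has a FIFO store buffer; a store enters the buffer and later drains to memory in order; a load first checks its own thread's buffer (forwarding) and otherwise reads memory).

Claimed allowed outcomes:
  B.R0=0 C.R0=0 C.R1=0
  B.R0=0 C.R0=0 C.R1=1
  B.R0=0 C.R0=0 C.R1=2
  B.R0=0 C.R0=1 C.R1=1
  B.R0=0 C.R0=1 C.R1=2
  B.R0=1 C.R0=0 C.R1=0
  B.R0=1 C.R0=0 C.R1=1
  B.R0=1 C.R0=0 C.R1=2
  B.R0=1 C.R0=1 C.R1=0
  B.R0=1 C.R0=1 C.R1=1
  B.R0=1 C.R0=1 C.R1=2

spurious: B.R0=1 C.R0=1 C.R1=0

outcome vector order: (B.R0,C.R0,C.R1)
TSO (10): 0/0/0; 0/0/1; 0/0/2; 0/1/1; 0/1/2; 1/0/0; 1/0/1; 1/0/2; 1/1/1; 1/1/2
claimed∖TSO = {1/1/0}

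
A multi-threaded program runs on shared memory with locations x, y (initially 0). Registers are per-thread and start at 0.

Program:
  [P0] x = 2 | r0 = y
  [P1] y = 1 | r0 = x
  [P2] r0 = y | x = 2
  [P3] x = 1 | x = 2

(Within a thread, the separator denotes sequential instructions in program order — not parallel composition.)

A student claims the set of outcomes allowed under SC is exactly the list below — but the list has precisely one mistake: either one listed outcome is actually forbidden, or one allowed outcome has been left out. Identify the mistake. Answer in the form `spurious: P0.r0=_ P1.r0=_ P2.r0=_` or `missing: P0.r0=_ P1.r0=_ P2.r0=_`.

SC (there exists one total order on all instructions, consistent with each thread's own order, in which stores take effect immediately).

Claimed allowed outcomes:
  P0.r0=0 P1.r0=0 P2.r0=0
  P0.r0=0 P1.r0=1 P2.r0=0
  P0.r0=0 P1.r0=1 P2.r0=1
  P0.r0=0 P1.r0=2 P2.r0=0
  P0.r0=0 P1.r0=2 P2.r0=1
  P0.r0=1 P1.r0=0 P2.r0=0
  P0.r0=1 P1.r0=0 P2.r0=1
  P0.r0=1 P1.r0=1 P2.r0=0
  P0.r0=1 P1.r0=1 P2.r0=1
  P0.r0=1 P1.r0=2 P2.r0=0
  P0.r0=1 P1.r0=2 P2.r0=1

outcome vector order: (P0.r0,P1.r0,P2.r0)
SC (10): (0,1,0), (0,1,1), (0,2,0), (0,2,1), (1,0,0), (1,0,1), (1,1,0), (1,1,1), (1,2,0), (1,2,1)
claimed∖SC = {(0,0,0)}

spurious: P0.r0=0 P1.r0=0 P2.r0=0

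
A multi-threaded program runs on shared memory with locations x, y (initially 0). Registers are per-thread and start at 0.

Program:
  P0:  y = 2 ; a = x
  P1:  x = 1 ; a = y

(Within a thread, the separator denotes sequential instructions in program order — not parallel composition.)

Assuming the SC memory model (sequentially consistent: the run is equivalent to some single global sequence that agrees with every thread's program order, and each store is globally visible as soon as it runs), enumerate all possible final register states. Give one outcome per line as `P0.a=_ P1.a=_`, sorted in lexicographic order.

outcome vector order: (P0.a,P1.a)
|SC outcomes| = 3

P0.a=0 P1.a=2
P0.a=1 P1.a=0
P0.a=1 P1.a=2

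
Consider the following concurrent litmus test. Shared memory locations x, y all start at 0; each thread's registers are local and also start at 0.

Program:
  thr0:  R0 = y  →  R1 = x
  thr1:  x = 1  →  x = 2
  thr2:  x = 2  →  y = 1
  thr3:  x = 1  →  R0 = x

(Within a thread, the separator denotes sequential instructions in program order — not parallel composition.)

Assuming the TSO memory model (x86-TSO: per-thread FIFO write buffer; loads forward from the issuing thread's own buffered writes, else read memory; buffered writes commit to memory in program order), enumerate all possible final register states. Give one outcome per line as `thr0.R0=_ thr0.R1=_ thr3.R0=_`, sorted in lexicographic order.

outcome vector order: (thr0.R0,thr0.R1,thr3.R0)
|TSO outcomes| = 10

thr0.R0=0 thr0.R1=0 thr3.R0=1
thr0.R0=0 thr0.R1=0 thr3.R0=2
thr0.R0=0 thr0.R1=1 thr3.R0=1
thr0.R0=0 thr0.R1=1 thr3.R0=2
thr0.R0=0 thr0.R1=2 thr3.R0=1
thr0.R0=0 thr0.R1=2 thr3.R0=2
thr0.R0=1 thr0.R1=1 thr3.R0=1
thr0.R0=1 thr0.R1=1 thr3.R0=2
thr0.R0=1 thr0.R1=2 thr3.R0=1
thr0.R0=1 thr0.R1=2 thr3.R0=2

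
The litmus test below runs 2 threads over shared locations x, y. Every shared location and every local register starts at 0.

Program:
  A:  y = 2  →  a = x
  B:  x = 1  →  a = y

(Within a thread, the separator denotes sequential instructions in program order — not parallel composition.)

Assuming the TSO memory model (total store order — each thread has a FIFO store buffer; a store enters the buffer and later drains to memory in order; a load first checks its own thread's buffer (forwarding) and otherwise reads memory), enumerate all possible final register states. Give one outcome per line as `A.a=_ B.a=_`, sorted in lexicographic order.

outcome vector order: (A.a,B.a)
|TSO outcomes| = 4

A.a=0 B.a=0
A.a=0 B.a=2
A.a=1 B.a=0
A.a=1 B.a=2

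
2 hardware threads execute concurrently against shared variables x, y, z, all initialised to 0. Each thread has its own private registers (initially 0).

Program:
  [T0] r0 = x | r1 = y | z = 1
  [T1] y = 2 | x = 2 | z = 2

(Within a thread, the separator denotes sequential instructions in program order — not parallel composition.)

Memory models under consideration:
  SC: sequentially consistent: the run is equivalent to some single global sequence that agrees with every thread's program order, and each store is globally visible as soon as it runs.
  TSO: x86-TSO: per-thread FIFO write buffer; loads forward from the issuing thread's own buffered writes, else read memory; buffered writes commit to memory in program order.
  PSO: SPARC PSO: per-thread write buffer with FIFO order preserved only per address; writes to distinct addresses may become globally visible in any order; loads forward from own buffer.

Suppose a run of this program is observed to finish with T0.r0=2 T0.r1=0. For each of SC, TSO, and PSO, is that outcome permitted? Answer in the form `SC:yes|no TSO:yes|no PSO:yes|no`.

SC:no TSO:no PSO:yes

outcome vector order: (T0.r0,T0.r1)
[SC] allowed = {<0 0> <0 2> <2 2>}
[TSO] allowed = {<0 0> <0 2> <2 2>}
[PSO] allowed = {<0 0> <0 2> <2 0> <2 2>}
target <2 0> ∈ {PSO}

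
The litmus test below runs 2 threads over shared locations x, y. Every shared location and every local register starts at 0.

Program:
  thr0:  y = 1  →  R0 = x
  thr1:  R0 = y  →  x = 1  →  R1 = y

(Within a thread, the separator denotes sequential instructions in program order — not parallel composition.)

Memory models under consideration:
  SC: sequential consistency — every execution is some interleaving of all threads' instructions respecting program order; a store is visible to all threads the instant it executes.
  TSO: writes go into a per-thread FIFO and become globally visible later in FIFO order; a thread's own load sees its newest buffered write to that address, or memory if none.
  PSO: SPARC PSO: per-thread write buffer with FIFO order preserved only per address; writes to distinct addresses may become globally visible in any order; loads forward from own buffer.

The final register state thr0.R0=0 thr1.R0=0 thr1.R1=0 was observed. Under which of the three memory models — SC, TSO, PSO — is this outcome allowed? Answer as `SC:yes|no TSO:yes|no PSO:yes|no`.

outcome vector order: (thr0.R0,thr1.R0,thr1.R1)
SC (5): 0/0/1 0/1/1 1/0/0 1/0/1 1/1/1
TSO (6): 0/0/0 0/0/1 0/1/1 1/0/0 1/0/1 1/1/1
PSO (6): 0/0/0 0/0/1 0/1/1 1/0/0 1/0/1 1/1/1
target 0/0/0 ∈ {TSO,PSO}

SC:no TSO:yes PSO:yes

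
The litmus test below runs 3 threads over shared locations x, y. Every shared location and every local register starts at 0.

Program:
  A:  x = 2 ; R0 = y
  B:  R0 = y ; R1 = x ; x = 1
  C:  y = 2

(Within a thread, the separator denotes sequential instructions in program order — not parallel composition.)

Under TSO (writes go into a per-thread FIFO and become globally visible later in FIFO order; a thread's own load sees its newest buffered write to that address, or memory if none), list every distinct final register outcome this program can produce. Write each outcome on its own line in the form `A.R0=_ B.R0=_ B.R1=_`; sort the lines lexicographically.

A.R0=0 B.R0=0 B.R1=0
A.R0=0 B.R0=0 B.R1=2
A.R0=0 B.R0=2 B.R1=0
A.R0=0 B.R0=2 B.R1=2
A.R0=2 B.R0=0 B.R1=0
A.R0=2 B.R0=0 B.R1=2
A.R0=2 B.R0=2 B.R1=0
A.R0=2 B.R0=2 B.R1=2

outcome vector order: (A.R0,B.R0,B.R1)
|TSO outcomes| = 8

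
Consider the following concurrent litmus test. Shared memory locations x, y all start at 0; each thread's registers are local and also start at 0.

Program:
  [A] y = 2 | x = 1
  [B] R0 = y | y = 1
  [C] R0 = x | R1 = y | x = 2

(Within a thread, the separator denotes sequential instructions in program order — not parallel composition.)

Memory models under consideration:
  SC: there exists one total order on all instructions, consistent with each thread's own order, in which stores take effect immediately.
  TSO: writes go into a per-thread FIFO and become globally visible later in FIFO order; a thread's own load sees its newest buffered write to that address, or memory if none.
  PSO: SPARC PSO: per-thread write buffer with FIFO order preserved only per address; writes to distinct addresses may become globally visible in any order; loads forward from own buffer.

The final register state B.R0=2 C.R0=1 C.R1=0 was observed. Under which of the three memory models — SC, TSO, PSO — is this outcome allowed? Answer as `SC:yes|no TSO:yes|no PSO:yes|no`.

SC:no TSO:no PSO:yes

outcome vector order: (B.R0,C.R0,C.R1)
SC (10): 000; 001; 002; 011; 012; 200; 201; 202; 211; 212
TSO (10): 000; 001; 002; 011; 012; 200; 201; 202; 211; 212
PSO (12): 000; 001; 002; 010; 011; 012; 200; 201; 202; 210; 211; 212
target 210 ∈ {PSO}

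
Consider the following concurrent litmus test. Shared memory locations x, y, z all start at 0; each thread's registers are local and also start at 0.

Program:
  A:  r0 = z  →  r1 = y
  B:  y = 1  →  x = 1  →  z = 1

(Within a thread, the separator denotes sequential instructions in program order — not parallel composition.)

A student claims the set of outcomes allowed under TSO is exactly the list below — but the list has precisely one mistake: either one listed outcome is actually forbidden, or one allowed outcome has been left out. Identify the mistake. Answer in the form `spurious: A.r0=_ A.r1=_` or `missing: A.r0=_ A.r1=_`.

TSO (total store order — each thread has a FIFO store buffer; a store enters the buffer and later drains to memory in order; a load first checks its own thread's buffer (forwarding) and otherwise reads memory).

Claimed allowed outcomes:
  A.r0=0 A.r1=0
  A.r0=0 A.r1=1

outcome vector order: (A.r0,A.r1)
under TSO → <0 0>; <0 1>; <1 1>
TSO∖claimed = {<1 1>}

missing: A.r0=1 A.r1=1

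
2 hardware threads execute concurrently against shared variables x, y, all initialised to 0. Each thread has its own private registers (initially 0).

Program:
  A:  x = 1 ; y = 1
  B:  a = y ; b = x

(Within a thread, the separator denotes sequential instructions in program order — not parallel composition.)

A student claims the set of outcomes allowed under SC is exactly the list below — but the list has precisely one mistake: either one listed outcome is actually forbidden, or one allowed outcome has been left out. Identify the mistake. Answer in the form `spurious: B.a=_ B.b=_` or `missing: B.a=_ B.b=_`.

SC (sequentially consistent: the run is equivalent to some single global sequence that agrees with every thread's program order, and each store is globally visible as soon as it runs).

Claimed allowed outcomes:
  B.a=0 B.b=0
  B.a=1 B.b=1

missing: B.a=0 B.b=1

outcome vector order: (B.a,B.b)
SC (3): 00 01 11
SC∖claimed = {01}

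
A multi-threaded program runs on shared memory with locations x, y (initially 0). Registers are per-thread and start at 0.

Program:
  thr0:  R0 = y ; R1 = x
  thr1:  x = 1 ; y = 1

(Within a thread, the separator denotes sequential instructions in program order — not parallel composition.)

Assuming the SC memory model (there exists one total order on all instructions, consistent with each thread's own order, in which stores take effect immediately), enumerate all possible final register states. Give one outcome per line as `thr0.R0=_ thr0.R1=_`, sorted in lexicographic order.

thr0.R0=0 thr0.R1=0
thr0.R0=0 thr0.R1=1
thr0.R0=1 thr0.R1=1

outcome vector order: (thr0.R0,thr0.R1)
|SC outcomes| = 3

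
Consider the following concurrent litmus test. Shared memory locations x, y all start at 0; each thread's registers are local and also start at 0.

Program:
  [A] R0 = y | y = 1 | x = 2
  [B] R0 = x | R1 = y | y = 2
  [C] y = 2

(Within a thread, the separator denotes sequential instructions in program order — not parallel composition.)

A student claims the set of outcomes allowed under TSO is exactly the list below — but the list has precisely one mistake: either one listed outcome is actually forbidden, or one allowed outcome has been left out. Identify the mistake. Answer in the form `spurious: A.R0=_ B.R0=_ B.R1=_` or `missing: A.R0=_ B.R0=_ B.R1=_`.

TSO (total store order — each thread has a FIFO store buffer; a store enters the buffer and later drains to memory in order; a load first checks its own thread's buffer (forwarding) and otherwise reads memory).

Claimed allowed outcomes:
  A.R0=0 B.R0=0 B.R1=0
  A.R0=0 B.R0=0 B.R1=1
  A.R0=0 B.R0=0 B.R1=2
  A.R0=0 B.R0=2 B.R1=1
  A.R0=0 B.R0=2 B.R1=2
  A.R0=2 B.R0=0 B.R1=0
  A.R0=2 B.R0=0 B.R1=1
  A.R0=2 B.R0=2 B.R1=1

missing: A.R0=2 B.R0=0 B.R1=2

outcome vector order: (A.R0,B.R0,B.R1)
TSO (9): (0,0,0) (0,0,1) (0,0,2) (0,2,1) (0,2,2) (2,0,0) (2,0,1) (2,0,2) (2,2,1)
TSO∖claimed = {(2,0,2)}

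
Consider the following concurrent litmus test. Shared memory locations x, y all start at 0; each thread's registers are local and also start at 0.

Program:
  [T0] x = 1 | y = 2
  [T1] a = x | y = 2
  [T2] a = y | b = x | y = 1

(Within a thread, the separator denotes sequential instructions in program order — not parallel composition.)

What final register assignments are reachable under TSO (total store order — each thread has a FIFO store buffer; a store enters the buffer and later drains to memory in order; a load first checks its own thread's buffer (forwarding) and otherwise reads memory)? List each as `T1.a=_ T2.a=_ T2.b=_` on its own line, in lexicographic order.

T1.a=0 T2.a=0 T2.b=0
T1.a=0 T2.a=0 T2.b=1
T1.a=0 T2.a=2 T2.b=0
T1.a=0 T2.a=2 T2.b=1
T1.a=1 T2.a=0 T2.b=0
T1.a=1 T2.a=0 T2.b=1
T1.a=1 T2.a=2 T2.b=1

outcome vector order: (T1.a,T2.a,T2.b)
|TSO outcomes| = 7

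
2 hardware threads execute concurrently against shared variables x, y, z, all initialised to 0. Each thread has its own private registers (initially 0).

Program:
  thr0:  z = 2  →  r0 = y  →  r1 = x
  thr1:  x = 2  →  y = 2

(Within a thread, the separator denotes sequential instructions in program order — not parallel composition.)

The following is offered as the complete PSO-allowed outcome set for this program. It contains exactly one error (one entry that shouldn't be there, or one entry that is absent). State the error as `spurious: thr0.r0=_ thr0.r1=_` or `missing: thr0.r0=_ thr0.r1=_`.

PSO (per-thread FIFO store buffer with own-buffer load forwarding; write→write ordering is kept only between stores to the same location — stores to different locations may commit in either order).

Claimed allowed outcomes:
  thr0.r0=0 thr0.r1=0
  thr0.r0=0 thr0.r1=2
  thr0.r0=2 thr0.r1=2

outcome vector order: (thr0.r0,thr0.r1)
PSO: 4 outcomes — {<0 0> <0 2> <2 0> <2 2>}
PSO∖claimed = {<2 0>}

missing: thr0.r0=2 thr0.r1=0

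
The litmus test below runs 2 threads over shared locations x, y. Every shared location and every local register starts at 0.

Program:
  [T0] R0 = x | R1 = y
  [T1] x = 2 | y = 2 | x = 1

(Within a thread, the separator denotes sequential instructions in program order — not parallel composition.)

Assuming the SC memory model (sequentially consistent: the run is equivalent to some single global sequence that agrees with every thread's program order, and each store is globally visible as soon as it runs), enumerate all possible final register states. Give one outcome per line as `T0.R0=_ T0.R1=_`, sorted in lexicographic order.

T0.R0=0 T0.R1=0
T0.R0=0 T0.R1=2
T0.R0=1 T0.R1=2
T0.R0=2 T0.R1=0
T0.R0=2 T0.R1=2

outcome vector order: (T0.R0,T0.R1)
|SC outcomes| = 5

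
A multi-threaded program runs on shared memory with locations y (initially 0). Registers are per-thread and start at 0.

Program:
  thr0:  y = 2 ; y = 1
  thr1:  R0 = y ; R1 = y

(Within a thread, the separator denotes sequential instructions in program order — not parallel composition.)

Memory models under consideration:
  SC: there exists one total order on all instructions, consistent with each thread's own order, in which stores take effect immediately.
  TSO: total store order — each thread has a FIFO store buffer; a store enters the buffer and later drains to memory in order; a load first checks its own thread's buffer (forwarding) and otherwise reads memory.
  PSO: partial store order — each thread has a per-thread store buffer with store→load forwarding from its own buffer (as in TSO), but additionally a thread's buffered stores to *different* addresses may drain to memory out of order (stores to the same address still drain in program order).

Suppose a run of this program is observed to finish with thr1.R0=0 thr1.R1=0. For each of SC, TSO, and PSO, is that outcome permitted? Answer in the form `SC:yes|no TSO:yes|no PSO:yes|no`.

outcome vector order: (thr1.R0,thr1.R1)
SC (6): 0/0, 0/1, 0/2, 1/1, 2/1, 2/2
TSO (6): 0/0, 0/1, 0/2, 1/1, 2/1, 2/2
PSO (6): 0/0, 0/1, 0/2, 1/1, 2/1, 2/2
target 0/0 ∈ {SC,TSO,PSO}

SC:yes TSO:yes PSO:yes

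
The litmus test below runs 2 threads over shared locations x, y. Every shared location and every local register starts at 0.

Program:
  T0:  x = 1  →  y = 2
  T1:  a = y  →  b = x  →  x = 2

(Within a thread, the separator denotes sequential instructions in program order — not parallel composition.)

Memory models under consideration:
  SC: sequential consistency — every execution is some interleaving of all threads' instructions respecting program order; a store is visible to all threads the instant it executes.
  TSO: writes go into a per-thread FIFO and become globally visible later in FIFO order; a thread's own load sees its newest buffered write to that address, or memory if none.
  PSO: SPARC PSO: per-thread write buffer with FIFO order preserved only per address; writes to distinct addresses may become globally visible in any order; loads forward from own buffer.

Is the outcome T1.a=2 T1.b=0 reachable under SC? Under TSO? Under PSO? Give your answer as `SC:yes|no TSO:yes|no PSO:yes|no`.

SC:no TSO:no PSO:yes

outcome vector order: (T1.a,T1.b)
[SC] allowed = {(0,0), (0,1), (2,1)}
[TSO] allowed = {(0,0), (0,1), (2,1)}
[PSO] allowed = {(0,0), (0,1), (2,0), (2,1)}
target (2,0) ∈ {PSO}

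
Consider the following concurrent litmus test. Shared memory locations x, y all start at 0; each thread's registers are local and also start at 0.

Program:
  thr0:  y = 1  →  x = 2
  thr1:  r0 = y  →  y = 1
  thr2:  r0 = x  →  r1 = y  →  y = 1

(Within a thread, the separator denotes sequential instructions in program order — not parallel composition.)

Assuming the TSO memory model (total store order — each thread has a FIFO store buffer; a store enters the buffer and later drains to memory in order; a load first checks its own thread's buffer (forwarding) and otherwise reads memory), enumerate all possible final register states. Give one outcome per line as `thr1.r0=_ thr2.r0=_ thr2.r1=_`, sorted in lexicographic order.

outcome vector order: (thr1.r0,thr2.r0,thr2.r1)
|TSO outcomes| = 6

thr1.r0=0 thr2.r0=0 thr2.r1=0
thr1.r0=0 thr2.r0=0 thr2.r1=1
thr1.r0=0 thr2.r0=2 thr2.r1=1
thr1.r0=1 thr2.r0=0 thr2.r1=0
thr1.r0=1 thr2.r0=0 thr2.r1=1
thr1.r0=1 thr2.r0=2 thr2.r1=1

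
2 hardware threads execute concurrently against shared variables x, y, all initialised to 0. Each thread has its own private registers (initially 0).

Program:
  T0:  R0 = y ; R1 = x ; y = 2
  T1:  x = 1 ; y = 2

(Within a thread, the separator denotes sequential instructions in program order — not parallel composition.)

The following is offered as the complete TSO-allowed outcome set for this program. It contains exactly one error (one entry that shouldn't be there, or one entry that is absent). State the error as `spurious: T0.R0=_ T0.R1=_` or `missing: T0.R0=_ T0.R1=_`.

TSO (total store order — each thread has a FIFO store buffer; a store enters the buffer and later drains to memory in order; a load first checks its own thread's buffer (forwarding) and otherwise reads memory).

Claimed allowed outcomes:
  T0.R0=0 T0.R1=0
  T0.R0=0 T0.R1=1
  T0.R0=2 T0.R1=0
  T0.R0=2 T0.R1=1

outcome vector order: (T0.R0,T0.R1)
under TSO → <0 0>, <0 1>, <2 1>
claimed∖TSO = {<2 0>}

spurious: T0.R0=2 T0.R1=0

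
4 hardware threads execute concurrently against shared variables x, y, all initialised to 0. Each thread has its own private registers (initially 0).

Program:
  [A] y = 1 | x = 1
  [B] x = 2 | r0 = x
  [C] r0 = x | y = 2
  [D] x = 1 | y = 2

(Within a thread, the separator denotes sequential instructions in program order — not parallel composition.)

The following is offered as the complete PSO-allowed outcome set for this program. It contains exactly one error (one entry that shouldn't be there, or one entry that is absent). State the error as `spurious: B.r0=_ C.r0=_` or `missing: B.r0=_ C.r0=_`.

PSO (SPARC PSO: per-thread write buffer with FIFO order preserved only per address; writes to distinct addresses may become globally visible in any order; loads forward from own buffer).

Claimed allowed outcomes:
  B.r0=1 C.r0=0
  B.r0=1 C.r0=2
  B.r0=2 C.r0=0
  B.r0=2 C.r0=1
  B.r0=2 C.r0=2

outcome vector order: (B.r0,C.r0)
under PSO → 10 11 12 20 21 22
PSO∖claimed = {11}

missing: B.r0=1 C.r0=1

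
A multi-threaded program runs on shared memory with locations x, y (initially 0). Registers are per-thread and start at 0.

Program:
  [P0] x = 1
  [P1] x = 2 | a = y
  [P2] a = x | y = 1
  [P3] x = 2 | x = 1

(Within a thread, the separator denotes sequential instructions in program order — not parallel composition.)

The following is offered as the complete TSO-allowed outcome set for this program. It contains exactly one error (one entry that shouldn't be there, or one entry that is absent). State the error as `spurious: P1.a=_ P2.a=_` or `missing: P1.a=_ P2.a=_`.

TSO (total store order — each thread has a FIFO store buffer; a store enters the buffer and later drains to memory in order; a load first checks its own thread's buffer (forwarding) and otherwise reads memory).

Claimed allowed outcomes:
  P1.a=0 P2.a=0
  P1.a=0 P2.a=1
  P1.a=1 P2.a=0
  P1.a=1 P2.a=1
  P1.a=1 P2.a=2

outcome vector order: (P1.a,P2.a)
[TSO] allowed = {0/0 0/1 0/2 1/0 1/1 1/2}
TSO∖claimed = {0/2}

missing: P1.a=0 P2.a=2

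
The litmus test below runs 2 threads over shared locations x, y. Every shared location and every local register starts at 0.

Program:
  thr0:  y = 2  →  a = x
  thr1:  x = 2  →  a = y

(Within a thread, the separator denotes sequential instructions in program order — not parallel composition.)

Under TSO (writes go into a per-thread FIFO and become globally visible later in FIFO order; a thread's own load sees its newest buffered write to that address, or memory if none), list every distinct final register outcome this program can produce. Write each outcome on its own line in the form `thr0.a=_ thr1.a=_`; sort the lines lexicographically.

outcome vector order: (thr0.a,thr1.a)
|TSO outcomes| = 4

thr0.a=0 thr1.a=0
thr0.a=0 thr1.a=2
thr0.a=2 thr1.a=0
thr0.a=2 thr1.a=2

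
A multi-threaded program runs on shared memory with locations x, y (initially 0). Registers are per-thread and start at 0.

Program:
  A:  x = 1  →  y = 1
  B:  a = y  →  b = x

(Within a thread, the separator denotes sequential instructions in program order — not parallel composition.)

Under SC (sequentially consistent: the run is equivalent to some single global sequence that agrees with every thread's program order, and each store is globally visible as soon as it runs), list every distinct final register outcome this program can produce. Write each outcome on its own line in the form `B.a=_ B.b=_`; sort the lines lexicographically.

B.a=0 B.b=0
B.a=0 B.b=1
B.a=1 B.b=1

outcome vector order: (B.a,B.b)
|SC outcomes| = 3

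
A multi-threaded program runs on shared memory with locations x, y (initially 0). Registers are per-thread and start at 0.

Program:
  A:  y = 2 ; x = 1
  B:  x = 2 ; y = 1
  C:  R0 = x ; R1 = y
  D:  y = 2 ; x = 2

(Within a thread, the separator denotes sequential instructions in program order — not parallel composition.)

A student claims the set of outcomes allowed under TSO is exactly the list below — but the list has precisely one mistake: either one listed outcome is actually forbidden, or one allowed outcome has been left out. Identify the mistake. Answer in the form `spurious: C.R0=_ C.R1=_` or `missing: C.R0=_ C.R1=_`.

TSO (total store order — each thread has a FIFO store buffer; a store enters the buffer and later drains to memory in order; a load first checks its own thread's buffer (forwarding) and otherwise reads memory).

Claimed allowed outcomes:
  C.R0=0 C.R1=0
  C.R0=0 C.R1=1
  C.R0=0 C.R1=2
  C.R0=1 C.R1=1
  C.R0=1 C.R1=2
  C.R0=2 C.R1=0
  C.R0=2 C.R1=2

missing: C.R0=2 C.R1=1

outcome vector order: (C.R0,C.R1)
TSO: 8 outcomes — {0/0, 0/1, 0/2, 1/1, 1/2, 2/0, 2/1, 2/2}
TSO∖claimed = {2/1}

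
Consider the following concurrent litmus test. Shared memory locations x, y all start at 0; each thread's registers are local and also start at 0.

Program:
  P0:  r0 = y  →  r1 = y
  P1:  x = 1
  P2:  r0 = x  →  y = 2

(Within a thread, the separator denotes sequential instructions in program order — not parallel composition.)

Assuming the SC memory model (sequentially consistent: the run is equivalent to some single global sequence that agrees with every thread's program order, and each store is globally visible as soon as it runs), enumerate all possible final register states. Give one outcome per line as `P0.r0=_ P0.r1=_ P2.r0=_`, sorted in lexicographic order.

outcome vector order: (P0.r0,P0.r1,P2.r0)
|SC outcomes| = 6

P0.r0=0 P0.r1=0 P2.r0=0
P0.r0=0 P0.r1=0 P2.r0=1
P0.r0=0 P0.r1=2 P2.r0=0
P0.r0=0 P0.r1=2 P2.r0=1
P0.r0=2 P0.r1=2 P2.r0=0
P0.r0=2 P0.r1=2 P2.r0=1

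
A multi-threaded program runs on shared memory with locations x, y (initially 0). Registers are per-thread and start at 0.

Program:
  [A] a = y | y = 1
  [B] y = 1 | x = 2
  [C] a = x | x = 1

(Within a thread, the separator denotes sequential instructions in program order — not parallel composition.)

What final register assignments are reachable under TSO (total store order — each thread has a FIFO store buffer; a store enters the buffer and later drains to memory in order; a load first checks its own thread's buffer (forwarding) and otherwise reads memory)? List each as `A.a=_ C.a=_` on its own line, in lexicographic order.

outcome vector order: (A.a,C.a)
|TSO outcomes| = 4

A.a=0 C.a=0
A.a=0 C.a=2
A.a=1 C.a=0
A.a=1 C.a=2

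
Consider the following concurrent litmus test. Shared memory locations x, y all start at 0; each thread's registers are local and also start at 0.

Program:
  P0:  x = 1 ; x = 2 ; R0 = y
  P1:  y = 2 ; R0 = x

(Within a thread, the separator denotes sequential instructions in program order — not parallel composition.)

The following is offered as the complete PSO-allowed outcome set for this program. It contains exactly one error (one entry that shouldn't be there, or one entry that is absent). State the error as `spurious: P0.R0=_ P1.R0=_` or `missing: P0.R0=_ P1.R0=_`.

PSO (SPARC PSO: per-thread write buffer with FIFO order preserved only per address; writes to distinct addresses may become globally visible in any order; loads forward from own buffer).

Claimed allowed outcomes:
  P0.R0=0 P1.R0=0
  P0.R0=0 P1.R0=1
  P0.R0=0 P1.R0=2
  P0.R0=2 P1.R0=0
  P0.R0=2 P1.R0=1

outcome vector order: (P0.R0,P1.R0)
under PSO → (0,0) (0,1) (0,2) (2,0) (2,1) (2,2)
PSO∖claimed = {(2,2)}

missing: P0.R0=2 P1.R0=2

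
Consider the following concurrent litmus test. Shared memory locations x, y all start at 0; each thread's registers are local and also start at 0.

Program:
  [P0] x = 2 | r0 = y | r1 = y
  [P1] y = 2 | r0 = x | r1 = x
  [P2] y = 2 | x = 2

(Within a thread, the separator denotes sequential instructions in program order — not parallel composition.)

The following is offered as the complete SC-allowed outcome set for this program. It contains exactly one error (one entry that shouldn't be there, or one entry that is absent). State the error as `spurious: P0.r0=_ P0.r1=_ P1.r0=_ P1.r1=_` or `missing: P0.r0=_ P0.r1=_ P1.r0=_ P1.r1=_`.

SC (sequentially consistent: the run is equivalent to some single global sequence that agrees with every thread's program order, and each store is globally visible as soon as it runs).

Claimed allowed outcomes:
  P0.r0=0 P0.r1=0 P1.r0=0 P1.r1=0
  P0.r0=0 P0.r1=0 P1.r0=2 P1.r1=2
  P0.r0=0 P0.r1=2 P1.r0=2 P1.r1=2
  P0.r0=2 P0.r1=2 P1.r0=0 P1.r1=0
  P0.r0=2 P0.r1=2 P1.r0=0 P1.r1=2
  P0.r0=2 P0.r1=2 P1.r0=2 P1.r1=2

spurious: P0.r0=0 P0.r1=0 P1.r0=0 P1.r1=0

outcome vector order: (P0.r0,P0.r1,P1.r0,P1.r1)
SC (5): (0,0,2,2); (0,2,2,2); (2,2,0,0); (2,2,0,2); (2,2,2,2)
claimed∖SC = {(0,0,0,0)}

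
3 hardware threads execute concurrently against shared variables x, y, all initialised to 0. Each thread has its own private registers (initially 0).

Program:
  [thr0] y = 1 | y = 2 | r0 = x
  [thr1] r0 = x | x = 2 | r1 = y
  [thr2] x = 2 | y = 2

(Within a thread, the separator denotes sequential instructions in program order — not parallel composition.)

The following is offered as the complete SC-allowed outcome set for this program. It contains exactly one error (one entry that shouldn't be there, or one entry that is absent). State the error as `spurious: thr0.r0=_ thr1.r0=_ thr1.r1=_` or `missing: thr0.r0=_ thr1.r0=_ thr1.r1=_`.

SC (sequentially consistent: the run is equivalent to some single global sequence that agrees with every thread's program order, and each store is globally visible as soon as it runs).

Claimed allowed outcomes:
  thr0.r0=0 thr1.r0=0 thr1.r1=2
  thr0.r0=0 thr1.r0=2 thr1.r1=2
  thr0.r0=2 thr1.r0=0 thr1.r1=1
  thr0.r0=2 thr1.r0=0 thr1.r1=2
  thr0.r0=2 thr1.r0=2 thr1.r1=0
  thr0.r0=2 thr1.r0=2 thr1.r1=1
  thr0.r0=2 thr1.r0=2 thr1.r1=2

missing: thr0.r0=2 thr1.r0=0 thr1.r1=0

outcome vector order: (thr0.r0,thr1.r0,thr1.r1)
SC: 8 outcomes — {0/0/2, 0/2/2, 2/0/0, 2/0/1, 2/0/2, 2/2/0, 2/2/1, 2/2/2}
SC∖claimed = {2/0/0}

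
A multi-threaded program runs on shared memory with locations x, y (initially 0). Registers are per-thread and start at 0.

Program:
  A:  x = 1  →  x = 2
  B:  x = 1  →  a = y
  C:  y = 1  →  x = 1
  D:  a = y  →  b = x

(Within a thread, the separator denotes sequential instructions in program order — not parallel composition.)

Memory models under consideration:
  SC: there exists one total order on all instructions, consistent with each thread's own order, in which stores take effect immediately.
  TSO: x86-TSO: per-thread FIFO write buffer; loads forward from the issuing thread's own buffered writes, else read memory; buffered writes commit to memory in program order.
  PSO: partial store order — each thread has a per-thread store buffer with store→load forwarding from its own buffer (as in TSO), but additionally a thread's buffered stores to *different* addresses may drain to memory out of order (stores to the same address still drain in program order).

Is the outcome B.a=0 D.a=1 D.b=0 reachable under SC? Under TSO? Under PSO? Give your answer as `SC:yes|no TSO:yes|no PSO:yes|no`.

SC:no TSO:yes PSO:yes

outcome vector order: (B.a,D.a,D.b)
[SC] allowed = {<0 0 0>; <0 0 1>; <0 0 2>; <0 1 1>; <0 1 2>; <1 0 0>; <1 0 1>; <1 0 2>; <1 1 0>; <1 1 1>; <1 1 2>}
[TSO] allowed = {<0 0 0>; <0 0 1>; <0 0 2>; <0 1 0>; <0 1 1>; <0 1 2>; <1 0 0>; <1 0 1>; <1 0 2>; <1 1 0>; <1 1 1>; <1 1 2>}
[PSO] allowed = {<0 0 0>; <0 0 1>; <0 0 2>; <0 1 0>; <0 1 1>; <0 1 2>; <1 0 0>; <1 0 1>; <1 0 2>; <1 1 0>; <1 1 1>; <1 1 2>}
target <0 1 0> ∈ {TSO,PSO}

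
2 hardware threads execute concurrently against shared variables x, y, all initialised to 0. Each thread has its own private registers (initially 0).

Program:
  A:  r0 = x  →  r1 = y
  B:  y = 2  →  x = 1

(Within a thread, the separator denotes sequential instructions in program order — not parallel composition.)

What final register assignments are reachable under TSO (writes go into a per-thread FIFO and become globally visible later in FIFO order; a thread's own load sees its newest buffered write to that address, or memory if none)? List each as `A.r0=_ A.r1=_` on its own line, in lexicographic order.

outcome vector order: (A.r0,A.r1)
|TSO outcomes| = 3

A.r0=0 A.r1=0
A.r0=0 A.r1=2
A.r0=1 A.r1=2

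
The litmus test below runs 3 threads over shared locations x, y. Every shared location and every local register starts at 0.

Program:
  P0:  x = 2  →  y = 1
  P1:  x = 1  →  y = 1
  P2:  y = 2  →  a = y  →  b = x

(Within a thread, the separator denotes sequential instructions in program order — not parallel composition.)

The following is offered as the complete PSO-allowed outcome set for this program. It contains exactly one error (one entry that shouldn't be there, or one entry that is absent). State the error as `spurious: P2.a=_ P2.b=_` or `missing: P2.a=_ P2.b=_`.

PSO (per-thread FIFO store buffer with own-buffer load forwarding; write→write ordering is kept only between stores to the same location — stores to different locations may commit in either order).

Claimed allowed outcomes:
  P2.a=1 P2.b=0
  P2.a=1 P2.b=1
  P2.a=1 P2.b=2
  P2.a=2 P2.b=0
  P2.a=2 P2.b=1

outcome vector order: (P2.a,P2.b)
PSO (6): 10; 11; 12; 20; 21; 22
PSO∖claimed = {22}

missing: P2.a=2 P2.b=2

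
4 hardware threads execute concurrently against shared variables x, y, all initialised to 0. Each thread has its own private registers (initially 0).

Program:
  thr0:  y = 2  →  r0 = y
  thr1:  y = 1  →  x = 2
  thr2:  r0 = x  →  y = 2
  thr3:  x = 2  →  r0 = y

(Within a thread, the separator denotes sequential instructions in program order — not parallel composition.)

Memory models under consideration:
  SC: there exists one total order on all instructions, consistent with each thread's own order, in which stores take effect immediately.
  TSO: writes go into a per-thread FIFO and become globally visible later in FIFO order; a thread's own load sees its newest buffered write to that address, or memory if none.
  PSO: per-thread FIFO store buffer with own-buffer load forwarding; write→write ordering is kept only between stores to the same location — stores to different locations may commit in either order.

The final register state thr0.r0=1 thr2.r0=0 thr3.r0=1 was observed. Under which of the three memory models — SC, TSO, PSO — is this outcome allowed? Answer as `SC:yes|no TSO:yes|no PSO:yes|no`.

SC:yes TSO:yes PSO:yes

outcome vector order: (thr0.r0,thr2.r0,thr3.r0)
SC: 12 outcomes — {<1 0 0>, <1 0 1>, <1 0 2>, <1 2 0>, <1 2 1>, <1 2 2>, <2 0 0>, <2 0 1>, <2 0 2>, <2 2 0>, <2 2 1>, <2 2 2>}
TSO: 12 outcomes — {<1 0 0>, <1 0 1>, <1 0 2>, <1 2 0>, <1 2 1>, <1 2 2>, <2 0 0>, <2 0 1>, <2 0 2>, <2 2 0>, <2 2 1>, <2 2 2>}
PSO: 12 outcomes — {<1 0 0>, <1 0 1>, <1 0 2>, <1 2 0>, <1 2 1>, <1 2 2>, <2 0 0>, <2 0 1>, <2 0 2>, <2 2 0>, <2 2 1>, <2 2 2>}
target <1 0 1> ∈ {SC,TSO,PSO}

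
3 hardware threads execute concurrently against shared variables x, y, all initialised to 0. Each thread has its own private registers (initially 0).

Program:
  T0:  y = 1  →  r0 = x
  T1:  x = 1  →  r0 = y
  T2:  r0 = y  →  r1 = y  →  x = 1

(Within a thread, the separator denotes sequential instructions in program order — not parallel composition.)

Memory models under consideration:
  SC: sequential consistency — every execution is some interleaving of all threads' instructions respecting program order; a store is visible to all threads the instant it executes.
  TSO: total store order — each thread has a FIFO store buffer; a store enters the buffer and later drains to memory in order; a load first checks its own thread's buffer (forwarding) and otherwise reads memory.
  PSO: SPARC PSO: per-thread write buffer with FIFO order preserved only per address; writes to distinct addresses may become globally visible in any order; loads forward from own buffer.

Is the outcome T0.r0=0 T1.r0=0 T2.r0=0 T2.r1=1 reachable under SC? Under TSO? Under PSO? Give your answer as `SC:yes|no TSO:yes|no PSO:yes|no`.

outcome vector order: (T0.r0,T1.r0,T2.r0,T2.r1)
SC: 9 outcomes — {(0,1,0,0); (0,1,0,1); (0,1,1,1); (1,0,0,0); (1,0,0,1); (1,0,1,1); (1,1,0,0); (1,1,0,1); (1,1,1,1)}
TSO: 12 outcomes — {(0,0,0,0); (0,0,0,1); (0,0,1,1); (0,1,0,0); (0,1,0,1); (0,1,1,1); (1,0,0,0); (1,0,0,1); (1,0,1,1); (1,1,0,0); (1,1,0,1); (1,1,1,1)}
PSO: 12 outcomes — {(0,0,0,0); (0,0,0,1); (0,0,1,1); (0,1,0,0); (0,1,0,1); (0,1,1,1); (1,0,0,0); (1,0,0,1); (1,0,1,1); (1,1,0,0); (1,1,0,1); (1,1,1,1)}
target (0,0,0,1) ∈ {TSO,PSO}

SC:no TSO:yes PSO:yes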